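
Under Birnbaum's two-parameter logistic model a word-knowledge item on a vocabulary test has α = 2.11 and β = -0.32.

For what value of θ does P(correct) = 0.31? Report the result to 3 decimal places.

-0.699

P(θ) = 1 / (1 + exp(−α(θ − β)))
logit = ln(0.3100/0.6900) = -0.8001
θ = β + logit/(α) = -0.32 + (-0.8001)/2.1100 = -0.6992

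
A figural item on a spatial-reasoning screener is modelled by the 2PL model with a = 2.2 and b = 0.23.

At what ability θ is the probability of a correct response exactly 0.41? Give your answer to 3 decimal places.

P(θ) = 1 / (1 + exp(−a(θ − b)))
logit = ln(0.4100/0.5900) = -0.3640
θ = b + logit/(a) = 0.23 + (-0.3640)/2.2000 = 0.0646

0.065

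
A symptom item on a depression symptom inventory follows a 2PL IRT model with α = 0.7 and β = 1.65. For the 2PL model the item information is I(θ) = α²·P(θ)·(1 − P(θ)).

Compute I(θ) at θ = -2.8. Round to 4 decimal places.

0.0199

P = 1/(1+e^{3.1150}) = 0.0425
P(1−P) = 0.0425 × 0.9575 = 0.0407
I = α² × P(1−P) = 0.7² × 0.0407 = 0.01994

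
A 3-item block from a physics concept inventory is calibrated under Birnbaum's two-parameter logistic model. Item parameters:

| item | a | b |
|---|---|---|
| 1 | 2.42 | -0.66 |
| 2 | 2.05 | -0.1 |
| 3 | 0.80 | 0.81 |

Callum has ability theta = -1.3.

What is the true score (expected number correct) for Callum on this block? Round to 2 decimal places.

0.41

P(theta) = 1 / (1 + exp(−a(theta − b)))
P_1 = 1/(1+e^{1.5488}) = 0.1753
P_2 = 1/(1+e^{2.4600}) = 0.0787
P_3 = 1/(1+e^{1.6880}) = 0.1560
E[score] = 0.1753 + 0.0787 + 0.1560 = 0.4100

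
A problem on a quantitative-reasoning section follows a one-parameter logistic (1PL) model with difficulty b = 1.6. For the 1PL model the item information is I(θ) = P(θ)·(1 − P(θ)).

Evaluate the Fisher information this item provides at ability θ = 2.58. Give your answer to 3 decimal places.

0.198

P = 1/(1+e^{-0.9800}) = 0.7271
P(1−P) = 0.7271 × 0.2729 = 0.1984
I = P(1−P) = 0.19842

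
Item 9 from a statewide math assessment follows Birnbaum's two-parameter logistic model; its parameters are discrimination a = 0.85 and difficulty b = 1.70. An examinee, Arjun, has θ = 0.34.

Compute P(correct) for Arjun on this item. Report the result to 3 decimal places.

0.239

P(θ) = 1 / (1 + exp(−a(θ − b)))
Exponent: 0.85 × (0.34 − 1.70) = -1.1560
1/(1 + e^{1.1560}) = 0.2394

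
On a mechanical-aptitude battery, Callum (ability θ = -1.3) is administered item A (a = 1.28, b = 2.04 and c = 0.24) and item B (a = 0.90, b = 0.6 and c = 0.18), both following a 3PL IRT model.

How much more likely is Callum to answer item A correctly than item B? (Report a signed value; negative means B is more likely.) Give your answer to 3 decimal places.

-0.055

P(θ) = c + (1 − c) · 1 / (1 + exp(−a(θ − b)))
P_A = 0.2504
P_B = 0.3056
P_A − P_B = -0.0552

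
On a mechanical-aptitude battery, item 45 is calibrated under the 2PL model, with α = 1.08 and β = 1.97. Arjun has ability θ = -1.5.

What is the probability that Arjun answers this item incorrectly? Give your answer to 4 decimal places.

0.9770

P(θ) = 1 / (1 + exp(−α(θ − β)))
Exponent: 1.08 × (-1.5 − 1.97) = -3.7476
1/(1 + e^{3.7476}) = 0.0230
P(incorrect) = 1 − 0.0230 = 0.9770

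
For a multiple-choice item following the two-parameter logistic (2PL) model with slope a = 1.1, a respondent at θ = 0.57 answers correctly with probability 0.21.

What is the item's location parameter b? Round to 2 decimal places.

P(θ) = 1 / (1 + exp(−a(θ − b)))
logit(0.21) = ln(0.21/0.79) = -1.3249
b = θ − logit/(a) = 0.57 − (-1.3249)/1.1000 = 1.7745

1.77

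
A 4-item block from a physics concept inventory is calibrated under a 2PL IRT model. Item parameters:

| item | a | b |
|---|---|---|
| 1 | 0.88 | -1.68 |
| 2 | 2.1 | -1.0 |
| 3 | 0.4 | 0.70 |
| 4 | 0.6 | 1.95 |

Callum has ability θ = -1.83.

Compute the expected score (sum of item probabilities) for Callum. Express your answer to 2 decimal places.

P(θ) = 1 / (1 + exp(−a(θ − b)))
P_1 = 1/(1+e^{0.1320}) = 0.4670
P_2 = 1/(1+e^{1.7430}) = 0.1489
P_3 = 1/(1+e^{1.0120}) = 0.2666
P_4 = 1/(1+e^{2.2680}) = 0.0938
E[score] = 0.4670 + 0.1489 + 0.2666 + 0.0938 = 0.9764

0.98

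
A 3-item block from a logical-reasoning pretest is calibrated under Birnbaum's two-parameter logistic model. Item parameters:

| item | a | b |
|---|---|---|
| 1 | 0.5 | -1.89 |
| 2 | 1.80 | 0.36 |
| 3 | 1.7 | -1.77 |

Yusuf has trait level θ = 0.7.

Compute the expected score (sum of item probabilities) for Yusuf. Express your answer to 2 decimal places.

2.42

P(θ) = 1 / (1 + exp(−a(θ − b)))
P_1 = 1/(1+e^{-1.2950}) = 0.7850
P_2 = 1/(1+e^{-0.6120}) = 0.6484
P_3 = 1/(1+e^{-4.1990}) = 0.9852
E[score] = 0.7850 + 0.6484 + 0.9852 = 2.4186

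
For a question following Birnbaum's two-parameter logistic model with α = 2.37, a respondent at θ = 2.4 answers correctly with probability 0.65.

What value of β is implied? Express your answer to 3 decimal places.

2.139

P(θ) = 1 / (1 + exp(−α(θ − β)))
logit(0.65) = ln(0.65/0.35) = 0.6190
β = θ − logit/(α) = 2.4 − 0.6190/2.3700 = 2.1388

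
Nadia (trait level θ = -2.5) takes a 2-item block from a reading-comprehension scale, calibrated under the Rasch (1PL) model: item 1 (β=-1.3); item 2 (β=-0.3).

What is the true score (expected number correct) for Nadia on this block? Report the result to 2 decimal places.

P(θ) = 1 / (1 + exp(−(θ − β)))
P_1 = 1/(1+e^{1.2000}) = 0.2315
P_2 = 1/(1+e^{2.2000}) = 0.0998
E[score] = 0.2315 + 0.0998 = 0.3312

0.33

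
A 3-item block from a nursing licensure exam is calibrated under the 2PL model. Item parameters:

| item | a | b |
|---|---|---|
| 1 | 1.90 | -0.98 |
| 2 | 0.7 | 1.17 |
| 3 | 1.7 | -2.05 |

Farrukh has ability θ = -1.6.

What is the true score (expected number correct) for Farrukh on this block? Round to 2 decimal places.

1.04

P(θ) = 1 / (1 + exp(−a(θ − b)))
P_1 = 1/(1+e^{1.1780}) = 0.2354
P_2 = 1/(1+e^{1.9390}) = 0.1258
P_3 = 1/(1+e^{-0.7650}) = 0.6824
E[score] = 0.2354 + 0.1258 + 0.6824 = 1.0436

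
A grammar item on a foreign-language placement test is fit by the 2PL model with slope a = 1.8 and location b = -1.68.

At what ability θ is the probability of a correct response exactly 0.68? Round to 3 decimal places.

P(θ) = 1 / (1 + exp(−a(θ − b)))
logit = ln(0.6800/0.3200) = 0.7538
θ = b + logit/(a) = -1.68 + 0.7538/1.8000 = -1.2612

-1.261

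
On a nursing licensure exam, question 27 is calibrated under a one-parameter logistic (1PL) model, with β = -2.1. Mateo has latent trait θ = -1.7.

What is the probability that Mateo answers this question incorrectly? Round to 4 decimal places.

P(θ) = 1 / (1 + exp(−(θ − β)))
Exponent: (-1.7 − (-2.1)) = 0.4000
1/(1 + e^{-0.4000}) = 0.5987
P = 0.5987
P(incorrect) = 1 − 0.5987 = 0.4013

0.4013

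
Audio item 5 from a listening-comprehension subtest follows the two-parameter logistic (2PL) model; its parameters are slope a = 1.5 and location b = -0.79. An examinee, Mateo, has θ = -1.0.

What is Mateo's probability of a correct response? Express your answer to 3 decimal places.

0.422

P(θ) = 1 / (1 + exp(−a(θ − b)))
Exponent: 1.5 × (-1.0 − (-0.79)) = -0.3150
1/(1 + e^{0.3150}) = 0.4219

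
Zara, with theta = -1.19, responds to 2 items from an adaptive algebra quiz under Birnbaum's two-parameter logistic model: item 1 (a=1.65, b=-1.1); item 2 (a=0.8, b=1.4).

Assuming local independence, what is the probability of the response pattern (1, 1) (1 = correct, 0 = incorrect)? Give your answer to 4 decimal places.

P(theta) = 1 / (1 + exp(−a(theta − b)))
P_1 = 1/(1+e^{0.1485}) = 0.4629
P_2 = 1/(1+e^{2.0720}) = 0.1118
L = P_1 × P_2 = 0.4629 × 0.1118 = 0.05178

0.0518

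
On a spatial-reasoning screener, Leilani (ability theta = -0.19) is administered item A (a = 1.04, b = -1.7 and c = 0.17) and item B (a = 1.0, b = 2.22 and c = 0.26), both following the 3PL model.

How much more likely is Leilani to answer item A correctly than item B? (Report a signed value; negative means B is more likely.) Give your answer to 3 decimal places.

P(theta) = c + (1 − c) · 1 / (1 + exp(−a(theta − b)))
P_A = 0.8571
P_B = 0.3210
P_A − P_B = 0.5361

0.536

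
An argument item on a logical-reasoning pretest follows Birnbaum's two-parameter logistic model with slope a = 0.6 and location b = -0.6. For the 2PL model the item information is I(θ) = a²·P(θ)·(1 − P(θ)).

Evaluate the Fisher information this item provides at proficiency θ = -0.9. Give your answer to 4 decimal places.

0.0893

P = 1/(1+e^{0.1800}) = 0.4551
P(1−P) = 0.4551 × 0.5449 = 0.2480
I = a² × P(1−P) = 0.6² × 0.2480 = 0.08927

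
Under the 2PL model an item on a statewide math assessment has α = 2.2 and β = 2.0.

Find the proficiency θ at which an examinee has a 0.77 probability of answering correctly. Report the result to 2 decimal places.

P(θ) = 1 / (1 + exp(−α(θ − β)))
logit = ln(0.7700/0.2300) = 1.2083
θ = β + logit/(α) = 2.0 + 1.2083/2.2000 = 2.5492

2.55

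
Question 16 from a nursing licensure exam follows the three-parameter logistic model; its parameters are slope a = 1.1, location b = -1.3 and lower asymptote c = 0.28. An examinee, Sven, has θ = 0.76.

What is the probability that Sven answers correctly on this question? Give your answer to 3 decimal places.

P(θ) = c + (1 − c) · 1 / (1 + exp(−a(θ − b)))
Exponent: 1.1 × (0.76 − (-1.3)) = 2.2660
1/(1 + e^{-2.2660}) = 0.9060
P = 0.28 + 0.72 × 0.9060 = 0.9323

0.932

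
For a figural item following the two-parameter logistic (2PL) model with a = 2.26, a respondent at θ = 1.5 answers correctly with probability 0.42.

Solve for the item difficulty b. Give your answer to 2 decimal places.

P(θ) = 1 / (1 + exp(−a(θ − b)))
logit(0.42) = ln(0.42/0.58) = -0.3228
b = θ − logit/(a) = 1.5 − (-0.3228)/2.2600 = 1.6428

1.64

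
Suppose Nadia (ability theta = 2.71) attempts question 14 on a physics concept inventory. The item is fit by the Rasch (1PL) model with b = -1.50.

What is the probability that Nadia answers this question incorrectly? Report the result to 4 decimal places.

0.0146

P(theta) = 1 / (1 + exp(−(theta − b)))
Exponent: (2.71 − (-1.50)) = 4.2100
1/(1 + e^{-4.2100}) = 0.9854
P = 0.9854
P(incorrect) = 1 − 0.9854 = 0.0146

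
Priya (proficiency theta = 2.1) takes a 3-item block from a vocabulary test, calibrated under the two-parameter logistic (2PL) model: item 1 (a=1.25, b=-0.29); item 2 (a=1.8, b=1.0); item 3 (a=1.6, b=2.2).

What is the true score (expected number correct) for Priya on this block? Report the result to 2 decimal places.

P(theta) = 1 / (1 + exp(−a(theta − b)))
P_1 = 1/(1+e^{-2.9875}) = 0.9520
P_2 = 1/(1+e^{-1.9800}) = 0.8787
P_3 = 1/(1+e^{0.1600}) = 0.4601
E[score] = 0.9520 + 0.8787 + 0.4601 = 2.2908

2.29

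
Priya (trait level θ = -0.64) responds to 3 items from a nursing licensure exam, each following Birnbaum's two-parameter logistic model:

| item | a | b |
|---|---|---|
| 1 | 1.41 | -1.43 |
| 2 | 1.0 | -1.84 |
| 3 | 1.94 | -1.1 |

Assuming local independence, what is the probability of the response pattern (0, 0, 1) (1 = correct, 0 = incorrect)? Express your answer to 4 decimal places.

P(θ) = 1 / (1 + exp(−a(θ − b)))
P_1 = 1/(1+e^{-1.1139}) = 0.7529
P_2 = 1/(1+e^{-1.2000}) = 0.7685
P_3 = 1/(1+e^{-0.8924}) = 0.7094
L = (1−P_1) × (1−P_2) × P_3 = 0.2471 × 0.2315 × 0.7094 = 0.04058

0.0406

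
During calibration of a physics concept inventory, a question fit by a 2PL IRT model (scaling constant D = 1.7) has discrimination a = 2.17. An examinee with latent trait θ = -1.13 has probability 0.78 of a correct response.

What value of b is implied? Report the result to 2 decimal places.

-1.47

P(θ) = 1 / (1 + exp(−D·a(θ − b)))
logit(0.78) = ln(0.78/0.22) = 1.2657
b = θ − logit/(1.7·a) = -1.13 − 1.2657/3.6890 = -1.4731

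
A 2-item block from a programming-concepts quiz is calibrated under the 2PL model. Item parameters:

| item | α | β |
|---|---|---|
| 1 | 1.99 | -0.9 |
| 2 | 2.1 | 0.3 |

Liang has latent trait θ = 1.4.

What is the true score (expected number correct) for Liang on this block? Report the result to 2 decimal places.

P(θ) = 1 / (1 + exp(−α(θ − β)))
P_1 = 1/(1+e^{-4.5770}) = 0.9898
P_2 = 1/(1+e^{-2.3100}) = 0.9097
E[score] = 0.9898 + 0.9097 = 1.8995

1.90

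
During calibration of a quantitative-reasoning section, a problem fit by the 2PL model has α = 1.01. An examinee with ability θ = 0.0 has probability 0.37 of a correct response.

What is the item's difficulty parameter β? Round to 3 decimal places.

P(θ) = 1 / (1 + exp(−α(θ − β)))
logit(0.37) = ln(0.37/0.63) = -0.5322
β = θ − logit/(α) = 0.0 − (-0.5322)/1.0100 = 0.5269

0.527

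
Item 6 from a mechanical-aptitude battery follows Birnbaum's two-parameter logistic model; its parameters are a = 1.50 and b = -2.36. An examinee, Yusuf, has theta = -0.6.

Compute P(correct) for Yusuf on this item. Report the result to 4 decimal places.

P(theta) = 1 / (1 + exp(−a(theta − b)))
Exponent: 1.50 × (-0.6 − (-2.36)) = 2.6400
1/(1 + e^{-2.6400}) = 0.9334

0.9334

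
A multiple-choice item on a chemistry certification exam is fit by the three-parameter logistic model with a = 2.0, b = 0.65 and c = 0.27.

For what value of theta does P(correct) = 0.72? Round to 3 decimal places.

0.887

P(theta) = c + (1 − c) · 1 / (1 + exp(−a(theta − b)))
Remove guessing floor: (0.72 − 0.27)/(1 − 0.27) = 0.6164
logit = ln(0.6164/0.3836) = 0.4745
theta = b + logit/(a) = 0.65 + 0.4745/2.0000 = 0.8872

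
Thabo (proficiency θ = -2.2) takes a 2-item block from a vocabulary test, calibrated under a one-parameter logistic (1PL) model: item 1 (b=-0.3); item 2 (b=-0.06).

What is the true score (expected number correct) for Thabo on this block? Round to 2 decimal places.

P(θ) = 1 / (1 + exp(−(θ − b)))
P_1 = 1/(1+e^{1.9000}) = 0.1301
P_2 = 1/(1+e^{2.1400}) = 0.1053
E[score] = 0.1301 + 0.1053 = 0.2354

0.24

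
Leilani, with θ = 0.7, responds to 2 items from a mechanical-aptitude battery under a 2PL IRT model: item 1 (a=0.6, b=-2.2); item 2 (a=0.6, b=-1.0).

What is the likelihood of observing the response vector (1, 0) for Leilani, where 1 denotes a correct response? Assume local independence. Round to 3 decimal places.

0.225

P(θ) = 1 / (1 + exp(−a(θ − b)))
P_1 = 1/(1+e^{-1.7400}) = 0.8507
P_2 = 1/(1+e^{-1.0200}) = 0.7350
L = P_1 × (1−P_2) = 0.8507 × 0.2650 = 0.22546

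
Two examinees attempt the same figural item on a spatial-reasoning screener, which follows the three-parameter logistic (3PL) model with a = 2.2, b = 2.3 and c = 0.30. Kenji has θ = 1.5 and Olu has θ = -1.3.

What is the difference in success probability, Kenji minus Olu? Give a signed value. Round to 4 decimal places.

P(θ) = c + (1 − c) · 1 / (1 + exp(−a(θ − b)))
P(Kenji) = 0.4028  [exponent -1.7600]
P(Olu) = 0.3003  [exponent -7.9200]
Difference = 0.4028 − 0.3003 = 0.1025

0.1025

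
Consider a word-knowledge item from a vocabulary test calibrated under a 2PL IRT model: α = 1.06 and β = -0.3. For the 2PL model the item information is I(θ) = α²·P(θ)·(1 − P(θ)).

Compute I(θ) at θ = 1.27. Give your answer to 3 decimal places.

P = 1/(1+e^{-1.6642}) = 0.8408
P(1−P) = 0.8408 × 0.1592 = 0.1339
I = α² × P(1−P) = 1.06² × 0.1339 = 0.15040

0.150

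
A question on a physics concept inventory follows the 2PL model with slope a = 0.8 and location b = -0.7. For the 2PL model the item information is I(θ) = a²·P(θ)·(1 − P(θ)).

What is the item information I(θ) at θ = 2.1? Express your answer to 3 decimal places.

0.056

P = 1/(1+e^{-2.2400}) = 0.9038
P(1−P) = 0.9038 × 0.0962 = 0.0870
I = a² × P(1−P) = 0.8² × 0.0870 = 0.05565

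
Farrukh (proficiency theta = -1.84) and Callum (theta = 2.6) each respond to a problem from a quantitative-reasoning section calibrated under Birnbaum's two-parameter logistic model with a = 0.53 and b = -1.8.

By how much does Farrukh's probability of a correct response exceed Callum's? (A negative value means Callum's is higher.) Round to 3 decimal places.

P(theta) = 1 / (1 + exp(−a(theta − b)))
P(Farrukh) = 0.4947  [exponent -0.0212]
P(Callum) = 0.9115  [exponent 2.3320]
Difference = 0.4947 − 0.9115 = -0.4168

-0.417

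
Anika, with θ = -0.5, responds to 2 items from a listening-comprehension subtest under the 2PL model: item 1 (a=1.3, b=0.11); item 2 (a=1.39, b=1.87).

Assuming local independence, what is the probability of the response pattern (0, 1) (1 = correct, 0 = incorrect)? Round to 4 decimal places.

P(θ) = 1 / (1 + exp(−a(θ − b)))
P_1 = 1/(1+e^{0.7930}) = 0.3115
P_2 = 1/(1+e^{3.2943}) = 0.0358
L = (1−P_1) × P_2 = 0.6885 × 0.0358 = 0.02462

0.0246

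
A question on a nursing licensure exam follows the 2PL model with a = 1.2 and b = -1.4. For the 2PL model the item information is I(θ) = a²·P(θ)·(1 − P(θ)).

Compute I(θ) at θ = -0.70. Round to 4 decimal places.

P = 1/(1+e^{-0.8400}) = 0.6985
P(1−P) = 0.6985 × 0.3015 = 0.2106
I = a² × P(1−P) = 1.2² × 0.2106 = 0.30328

0.3033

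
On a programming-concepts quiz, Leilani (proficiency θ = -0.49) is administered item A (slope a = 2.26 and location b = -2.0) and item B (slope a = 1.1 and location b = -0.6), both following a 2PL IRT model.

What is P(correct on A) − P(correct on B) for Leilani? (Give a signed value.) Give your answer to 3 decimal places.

P(θ) = 1 / (1 + exp(−a(θ − b)))
P_A = 0.9681
P_B = 0.5302
P_A − P_B = 0.4379

0.438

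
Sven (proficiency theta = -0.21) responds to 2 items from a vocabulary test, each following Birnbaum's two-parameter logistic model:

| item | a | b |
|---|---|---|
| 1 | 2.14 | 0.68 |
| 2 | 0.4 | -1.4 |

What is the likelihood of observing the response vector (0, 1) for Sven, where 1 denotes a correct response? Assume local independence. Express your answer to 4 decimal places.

0.5369

P(theta) = 1 / (1 + exp(−a(theta − b)))
P_1 = 1/(1+e^{1.9046}) = 0.1296
P_2 = 1/(1+e^{-0.4760}) = 0.6168
L = (1−P_1) × P_2 = 0.8704 × 0.6168 = 0.53687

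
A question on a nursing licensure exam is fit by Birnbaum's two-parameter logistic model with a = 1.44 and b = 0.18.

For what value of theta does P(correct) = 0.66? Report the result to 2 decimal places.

P(theta) = 1 / (1 + exp(−a(theta − b)))
logit = ln(0.6600/0.3400) = 0.6633
theta = b + logit/(a) = 0.18 + 0.6633/1.4400 = 0.6406

0.64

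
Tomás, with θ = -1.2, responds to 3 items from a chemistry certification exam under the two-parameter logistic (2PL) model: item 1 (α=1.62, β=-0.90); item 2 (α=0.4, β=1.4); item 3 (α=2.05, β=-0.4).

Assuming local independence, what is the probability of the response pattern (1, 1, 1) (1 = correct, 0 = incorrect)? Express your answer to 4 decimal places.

P(θ) = 1 / (1 + exp(−α(θ − β)))
P_1 = 1/(1+e^{0.4860}) = 0.3808
P_2 = 1/(1+e^{1.0400}) = 0.2611
P_3 = 1/(1+e^{1.6400}) = 0.1625
L = P_1 × P_2 × P_3 = 0.3808 × 0.2611 × 0.1625 = 0.01616

0.0162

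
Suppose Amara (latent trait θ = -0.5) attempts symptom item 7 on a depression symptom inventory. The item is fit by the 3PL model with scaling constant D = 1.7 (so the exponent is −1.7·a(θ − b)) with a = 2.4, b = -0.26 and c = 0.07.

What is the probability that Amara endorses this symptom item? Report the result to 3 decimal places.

P(θ) = c + (1 − c) · 1 / (1 + exp(−D·a(θ − b)))
Exponent: 1.7 × 2.4 × (-0.5 − (-0.26)) = -0.9792
1/(1 + e^{0.9792}) = 0.2731
P = 0.07 + 0.93 × 0.2731 = 0.3239

0.324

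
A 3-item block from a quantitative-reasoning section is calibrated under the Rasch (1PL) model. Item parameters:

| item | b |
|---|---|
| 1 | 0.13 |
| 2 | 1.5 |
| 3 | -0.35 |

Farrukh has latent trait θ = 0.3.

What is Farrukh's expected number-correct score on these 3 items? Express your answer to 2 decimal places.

1.43

P(θ) = 1 / (1 + exp(−(θ − b)))
P_1 = 1/(1+e^{-0.1700}) = 0.5424
P_2 = 1/(1+e^{1.2000}) = 0.2315
P_3 = 1/(1+e^{-0.6500}) = 0.6570
E[score] = 0.5424 + 0.2315 + 0.6570 = 1.4309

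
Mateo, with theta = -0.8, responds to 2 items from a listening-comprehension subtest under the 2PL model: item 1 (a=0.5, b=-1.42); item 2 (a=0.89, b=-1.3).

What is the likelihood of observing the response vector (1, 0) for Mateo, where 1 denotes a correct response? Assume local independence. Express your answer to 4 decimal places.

0.2253

P(theta) = 1 / (1 + exp(−a(theta − b)))
P_1 = 1/(1+e^{-0.3100}) = 0.5769
P_2 = 1/(1+e^{-0.4450}) = 0.6094
L = P_1 × (1−P_2) = 0.5769 × 0.3906 = 0.22530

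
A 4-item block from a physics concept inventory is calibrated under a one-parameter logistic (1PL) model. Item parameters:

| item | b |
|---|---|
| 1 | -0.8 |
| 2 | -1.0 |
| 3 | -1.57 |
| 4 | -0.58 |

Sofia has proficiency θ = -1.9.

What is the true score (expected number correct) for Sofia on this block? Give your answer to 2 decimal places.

1.17

P(θ) = 1 / (1 + exp(−(θ − b)))
P_1 = 1/(1+e^{1.1000}) = 0.2497
P_2 = 1/(1+e^{0.9000}) = 0.2891
P_3 = 1/(1+e^{0.3300}) = 0.4182
P_4 = 1/(1+e^{1.3200}) = 0.2108
E[score] = 0.2497 + 0.2891 + 0.4182 + 0.2108 = 1.1678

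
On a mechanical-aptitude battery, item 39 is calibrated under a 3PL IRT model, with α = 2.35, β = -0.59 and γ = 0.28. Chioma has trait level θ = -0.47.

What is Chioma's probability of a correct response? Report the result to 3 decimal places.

P(θ) = γ + (1 − γ) · 1 / (1 + exp(−α(θ − β)))
Exponent: 2.35 × (-0.47 − (-0.59)) = 0.2820
1/(1 + e^{-0.2820}) = 0.5700
P = 0.28 + 0.72 × 0.5700 = 0.6904

0.690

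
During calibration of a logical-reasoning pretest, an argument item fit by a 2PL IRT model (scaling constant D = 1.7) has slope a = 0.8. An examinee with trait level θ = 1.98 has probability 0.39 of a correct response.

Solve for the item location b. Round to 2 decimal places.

2.31

P(θ) = 1 / (1 + exp(−D·a(θ − b)))
logit(0.39) = ln(0.39/0.61) = -0.4473
b = θ − logit/(1.7·a) = 1.98 − (-0.4473)/1.3600 = 2.3089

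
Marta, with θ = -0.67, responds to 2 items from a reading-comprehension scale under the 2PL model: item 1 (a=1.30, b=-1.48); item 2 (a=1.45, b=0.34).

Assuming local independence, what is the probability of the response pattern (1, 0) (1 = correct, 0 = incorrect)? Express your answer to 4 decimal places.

0.6021

P(θ) = 1 / (1 + exp(−a(θ − b)))
P_1 = 1/(1+e^{-1.0530}) = 0.7414
P_2 = 1/(1+e^{1.4645}) = 0.1878
L = P_1 × (1−P_2) = 0.7414 × 0.8122 = 0.60214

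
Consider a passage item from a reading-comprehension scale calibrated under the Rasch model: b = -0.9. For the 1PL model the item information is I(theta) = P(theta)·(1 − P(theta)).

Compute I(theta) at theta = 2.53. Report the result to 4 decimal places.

0.0304

P = 1/(1+e^{-3.4300}) = 0.9686
P(1−P) = 0.9686 × 0.0314 = 0.0304
I = P(1−P) = 0.03039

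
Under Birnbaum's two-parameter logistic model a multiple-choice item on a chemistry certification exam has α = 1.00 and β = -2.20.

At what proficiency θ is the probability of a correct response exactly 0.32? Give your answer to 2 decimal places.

-2.95

P(θ) = 1 / (1 + exp(−α(θ − β)))
logit = ln(0.3200/0.6800) = -0.7538
θ = β + logit/(α) = -2.20 + (-0.7538)/1.0000 = -2.9538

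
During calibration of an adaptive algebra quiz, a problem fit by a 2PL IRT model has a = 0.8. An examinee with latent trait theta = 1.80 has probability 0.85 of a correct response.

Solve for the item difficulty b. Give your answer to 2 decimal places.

P(theta) = 1 / (1 + exp(−a(theta − b)))
logit(0.85) = ln(0.85/0.15) = 1.7346
b = theta − logit/(a) = 1.80 − 1.7346/0.8000 = -0.3683

-0.37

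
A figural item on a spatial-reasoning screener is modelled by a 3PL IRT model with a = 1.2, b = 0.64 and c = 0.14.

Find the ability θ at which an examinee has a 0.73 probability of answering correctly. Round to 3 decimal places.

P(θ) = c + (1 − c) · 1 / (1 + exp(−a(θ − b)))
Remove guessing floor: (0.73 − 0.14)/(1 − 0.14) = 0.6860
logit = ln(0.6860/0.3140) = 0.7817
θ = b + logit/(a) = 0.64 + 0.7817/1.2000 = 1.2914

1.291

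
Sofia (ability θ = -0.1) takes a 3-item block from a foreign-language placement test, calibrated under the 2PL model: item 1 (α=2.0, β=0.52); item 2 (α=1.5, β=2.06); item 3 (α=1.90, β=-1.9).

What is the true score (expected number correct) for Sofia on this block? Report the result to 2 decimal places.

1.23

P(θ) = 1 / (1 + exp(−α(θ − β)))
P_1 = 1/(1+e^{1.2400}) = 0.2244
P_2 = 1/(1+e^{3.2400}) = 0.0377
P_3 = 1/(1+e^{-3.4200}) = 0.9683
E[score] = 0.2244 + 0.0377 + 0.9683 = 1.2304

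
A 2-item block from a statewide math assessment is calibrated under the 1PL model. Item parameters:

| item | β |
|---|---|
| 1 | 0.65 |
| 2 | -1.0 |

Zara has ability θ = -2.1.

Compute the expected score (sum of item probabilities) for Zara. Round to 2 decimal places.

P(θ) = 1 / (1 + exp(−(θ − β)))
P_1 = 1/(1+e^{2.7500}) = 0.0601
P_2 = 1/(1+e^{1.1000}) = 0.2497
E[score] = 0.0601 + 0.2497 = 0.3098

0.31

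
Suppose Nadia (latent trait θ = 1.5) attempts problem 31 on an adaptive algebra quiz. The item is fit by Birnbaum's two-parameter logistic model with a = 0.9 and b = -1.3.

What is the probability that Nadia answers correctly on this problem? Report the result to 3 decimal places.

0.926

P(θ) = 1 / (1 + exp(−a(θ − b)))
Exponent: 0.9 × (1.5 − (-1.3)) = 2.5200
1/(1 + e^{-2.5200}) = 0.9255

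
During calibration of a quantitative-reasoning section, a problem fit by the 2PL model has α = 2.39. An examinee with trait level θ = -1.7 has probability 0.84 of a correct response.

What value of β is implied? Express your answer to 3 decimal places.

P(θ) = 1 / (1 + exp(−α(θ − β)))
logit(0.84) = ln(0.84/0.16) = 1.6582
β = θ − logit/(α) = -1.7 − 1.6582/2.3900 = -2.3938

-2.394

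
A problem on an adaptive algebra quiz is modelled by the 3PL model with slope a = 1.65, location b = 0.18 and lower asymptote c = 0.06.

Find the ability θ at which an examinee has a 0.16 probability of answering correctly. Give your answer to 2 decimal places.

P(θ) = c + (1 − c) · 1 / (1 + exp(−a(θ − b)))
Remove guessing floor: (0.16 − 0.06)/(1 − 0.06) = 0.1064
logit = ln(0.1064/0.8936) = -2.1282
θ = b + logit/(a) = 0.18 + (-2.1282)/1.6500 = -1.1098

-1.11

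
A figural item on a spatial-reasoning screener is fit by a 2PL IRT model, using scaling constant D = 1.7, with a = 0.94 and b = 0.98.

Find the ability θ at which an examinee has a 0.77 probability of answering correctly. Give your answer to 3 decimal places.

1.736

P(θ) = 1 / (1 + exp(−D·a(θ − b)))
logit = ln(0.7700/0.2300) = 1.2083
θ = b + logit/(1.7·a) = 0.98 + 1.2083/1.5980 = 1.7361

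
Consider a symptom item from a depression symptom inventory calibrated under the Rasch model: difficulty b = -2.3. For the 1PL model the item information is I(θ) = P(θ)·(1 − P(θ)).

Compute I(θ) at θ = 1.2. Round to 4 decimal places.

0.0285

P = 1/(1+e^{-3.5000}) = 0.9707
P(1−P) = 0.9707 × 0.0293 = 0.0285
I = P(1−P) = 0.02845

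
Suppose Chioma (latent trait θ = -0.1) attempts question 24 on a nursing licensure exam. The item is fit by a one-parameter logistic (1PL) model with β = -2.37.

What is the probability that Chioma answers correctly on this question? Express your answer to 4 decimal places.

P(θ) = 1 / (1 + exp(−(θ − β)))
Exponent: (-0.1 − (-2.37)) = 2.2700
1/(1 + e^{-2.2700}) = 0.9064
P = 0.9064

0.9064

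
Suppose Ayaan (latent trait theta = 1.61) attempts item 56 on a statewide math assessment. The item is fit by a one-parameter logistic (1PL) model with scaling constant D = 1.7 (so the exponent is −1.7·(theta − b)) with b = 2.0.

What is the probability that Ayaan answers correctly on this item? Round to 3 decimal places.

0.340

P(theta) = 1 / (1 + exp(−D·(theta − b)))
Exponent: 1.7 × (1.61 − 2.0) = -0.6630
1/(1 + e^{0.6630}) = 0.3401
P = 0.3401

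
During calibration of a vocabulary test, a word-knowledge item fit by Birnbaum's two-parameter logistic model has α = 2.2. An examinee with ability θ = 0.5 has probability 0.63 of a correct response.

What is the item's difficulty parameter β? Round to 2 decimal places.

0.26

P(θ) = 1 / (1 + exp(−α(θ − β)))
logit(0.63) = ln(0.63/0.37) = 0.5322
β = θ − logit/(α) = 0.5 − 0.5322/2.2000 = 0.2581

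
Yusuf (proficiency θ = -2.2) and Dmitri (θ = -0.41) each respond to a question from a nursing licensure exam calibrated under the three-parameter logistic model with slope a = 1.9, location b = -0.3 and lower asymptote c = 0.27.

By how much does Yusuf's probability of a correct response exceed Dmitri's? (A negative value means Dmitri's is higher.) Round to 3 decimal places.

P(θ) = c + (1 − c) · 1 / (1 + exp(−a(θ − b)))
P(Yusuf) = 0.2892  [exponent -3.6100]
P(Dmitri) = 0.5970  [exponent -0.2090]
Difference = 0.2892 − 0.5970 = -0.3078

-0.308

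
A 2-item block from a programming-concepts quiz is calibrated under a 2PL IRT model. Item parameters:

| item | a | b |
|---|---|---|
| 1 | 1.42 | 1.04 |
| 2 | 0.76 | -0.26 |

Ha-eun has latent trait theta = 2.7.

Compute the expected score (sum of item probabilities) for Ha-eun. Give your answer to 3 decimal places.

1.818

P(theta) = 1 / (1 + exp(−a(theta − b)))
P_1 = 1/(1+e^{-2.3572}) = 0.9135
P_2 = 1/(1+e^{-2.2496}) = 0.9046
E[score] = 0.9135 + 0.9046 = 1.8181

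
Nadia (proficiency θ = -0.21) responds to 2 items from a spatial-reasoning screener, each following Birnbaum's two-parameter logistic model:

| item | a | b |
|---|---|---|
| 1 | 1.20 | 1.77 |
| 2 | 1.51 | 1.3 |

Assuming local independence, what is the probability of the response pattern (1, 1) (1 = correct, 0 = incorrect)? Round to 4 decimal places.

0.0079

P(θ) = 1 / (1 + exp(−a(θ − b)))
P_1 = 1/(1+e^{2.3760}) = 0.0850
P_2 = 1/(1+e^{2.2801}) = 0.0928
L = P_1 × P_2 = 0.0850 × 0.0928 = 0.00789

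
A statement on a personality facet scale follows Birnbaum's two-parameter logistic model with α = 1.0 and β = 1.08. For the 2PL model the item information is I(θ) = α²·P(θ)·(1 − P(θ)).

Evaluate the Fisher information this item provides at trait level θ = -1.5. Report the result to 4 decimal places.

0.0655

P = 1/(1+e^{2.5800}) = 0.0704
P(1−P) = 0.0704 × 0.9296 = 0.0655
I = α² × P(1−P) = 1.0² × 0.0655 = 0.06548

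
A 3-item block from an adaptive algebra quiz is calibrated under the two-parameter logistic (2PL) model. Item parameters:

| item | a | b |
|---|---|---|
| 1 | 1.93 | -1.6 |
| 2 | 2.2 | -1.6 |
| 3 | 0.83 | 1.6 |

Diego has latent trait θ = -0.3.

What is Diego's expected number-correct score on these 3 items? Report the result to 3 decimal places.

2.042

P(θ) = 1 / (1 + exp(−a(θ − b)))
P_1 = 1/(1+e^{-2.5090}) = 0.9248
P_2 = 1/(1+e^{-2.8600}) = 0.9458
P_3 = 1/(1+e^{1.5770}) = 0.1712
E[score] = 0.9248 + 0.9458 + 0.1712 = 2.0418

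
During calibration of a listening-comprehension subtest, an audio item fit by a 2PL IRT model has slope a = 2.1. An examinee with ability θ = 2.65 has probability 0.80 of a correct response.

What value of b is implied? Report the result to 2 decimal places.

1.99

P(θ) = 1 / (1 + exp(−a(θ − b)))
logit(0.80) = ln(0.80/0.20) = 1.3863
b = θ − logit/(a) = 2.65 − 1.3863/2.1000 = 1.9899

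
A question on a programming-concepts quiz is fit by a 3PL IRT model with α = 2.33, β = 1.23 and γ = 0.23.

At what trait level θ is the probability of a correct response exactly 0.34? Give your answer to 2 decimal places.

P(θ) = γ + (1 − γ) · 1 / (1 + exp(−α(θ − β)))
Remove guessing floor: (0.34 − 0.23)/(1 − 0.23) = 0.1429
logit = ln(0.1429/0.8571) = -1.7918
θ = β + logit/(α) = 1.23 + (-1.7918)/2.3300 = 0.4610

0.46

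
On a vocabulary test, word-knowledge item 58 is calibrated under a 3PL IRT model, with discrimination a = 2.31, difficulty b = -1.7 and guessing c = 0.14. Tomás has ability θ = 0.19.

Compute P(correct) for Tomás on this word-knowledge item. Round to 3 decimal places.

P(θ) = c + (1 − c) · 1 / (1 + exp(−a(θ − b)))
Exponent: 2.31 × (0.19 − (-1.7)) = 4.3659
1/(1 + e^{-4.3659}) = 0.9875
P = 0.14 + 0.86 × 0.9875 = 0.9892

0.989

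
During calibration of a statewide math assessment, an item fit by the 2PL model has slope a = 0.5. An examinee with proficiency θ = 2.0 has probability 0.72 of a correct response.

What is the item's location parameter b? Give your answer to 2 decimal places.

0.11

P(θ) = 1 / (1 + exp(−a(θ − b)))
logit(0.72) = ln(0.72/0.28) = 0.9445
b = θ − logit/(a) = 2.0 − 0.9445/0.5000 = 0.1111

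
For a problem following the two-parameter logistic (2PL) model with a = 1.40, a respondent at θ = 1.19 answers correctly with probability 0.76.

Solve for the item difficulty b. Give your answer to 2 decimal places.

P(θ) = 1 / (1 + exp(−a(θ − b)))
logit(0.76) = ln(0.76/0.24) = 1.1527
b = θ − logit/(a) = 1.19 − 1.1527/1.4000 = 0.3667

0.37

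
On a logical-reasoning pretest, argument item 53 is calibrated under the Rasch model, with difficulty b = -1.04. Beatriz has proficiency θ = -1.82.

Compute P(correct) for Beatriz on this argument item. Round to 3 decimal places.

P(θ) = 1 / (1 + exp(−(θ − b)))
Exponent: (-1.82 − (-1.04)) = -0.7800
1/(1 + e^{0.7800}) = 0.3143
P = 0.3143

0.314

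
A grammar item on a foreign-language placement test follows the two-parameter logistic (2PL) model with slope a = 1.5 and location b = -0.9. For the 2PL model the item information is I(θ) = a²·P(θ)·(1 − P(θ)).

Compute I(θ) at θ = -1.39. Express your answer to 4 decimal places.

P = 1/(1+e^{0.7350}) = 0.3241
P(1−P) = 0.3241 × 0.6759 = 0.2191
I = a² × P(1−P) = 1.5² × 0.2191 = 0.49288

0.4929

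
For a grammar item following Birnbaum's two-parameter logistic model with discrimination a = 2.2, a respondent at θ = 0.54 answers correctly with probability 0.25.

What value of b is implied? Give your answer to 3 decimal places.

1.039

P(θ) = 1 / (1 + exp(−a(θ − b)))
logit(0.25) = ln(0.25/0.75) = -1.0986
b = θ − logit/(a) = 0.54 − (-1.0986)/2.2000 = 1.0394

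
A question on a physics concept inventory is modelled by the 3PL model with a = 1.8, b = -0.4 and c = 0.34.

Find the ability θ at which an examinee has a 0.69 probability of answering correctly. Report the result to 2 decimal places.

P(θ) = c + (1 − c) · 1 / (1 + exp(−a(θ − b)))
Remove guessing floor: (0.69 − 0.34)/(1 − 0.34) = 0.5303
logit = ln(0.5303/0.4697) = 0.1214
θ = b + logit/(a) = -0.4 + 0.1214/1.8000 = -0.3326

-0.33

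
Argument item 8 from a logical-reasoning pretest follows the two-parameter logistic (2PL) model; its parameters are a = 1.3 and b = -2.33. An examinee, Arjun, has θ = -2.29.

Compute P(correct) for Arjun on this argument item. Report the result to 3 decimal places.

P(θ) = 1 / (1 + exp(−a(θ − b)))
Exponent: 1.3 × (-2.29 − (-2.33)) = 0.0520
1/(1 + e^{-0.0520}) = 0.5130

0.513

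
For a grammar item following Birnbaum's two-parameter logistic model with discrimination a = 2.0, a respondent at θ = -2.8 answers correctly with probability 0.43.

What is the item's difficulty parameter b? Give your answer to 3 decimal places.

-2.659

P(θ) = 1 / (1 + exp(−a(θ − b)))
logit(0.43) = ln(0.43/0.57) = -0.2819
b = θ − logit/(a) = -2.8 − (-0.2819)/2.0000 = -2.6591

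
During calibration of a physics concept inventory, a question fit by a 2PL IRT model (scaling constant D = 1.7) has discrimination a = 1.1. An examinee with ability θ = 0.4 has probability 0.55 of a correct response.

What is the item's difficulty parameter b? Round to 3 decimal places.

P(θ) = 1 / (1 + exp(−D·a(θ − b)))
logit(0.55) = ln(0.55/0.45) = 0.2007
b = θ − logit/(1.7·a) = 0.4 − 0.2007/1.8700 = 0.2927

0.293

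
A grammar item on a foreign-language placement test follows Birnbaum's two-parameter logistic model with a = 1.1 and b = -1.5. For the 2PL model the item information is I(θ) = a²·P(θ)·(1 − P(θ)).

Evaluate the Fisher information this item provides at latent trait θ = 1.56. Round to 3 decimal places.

0.039

P = 1/(1+e^{-3.3660}) = 0.9666
P(1−P) = 0.9666 × 0.0334 = 0.0323
I = a² × P(1−P) = 1.1² × 0.0323 = 0.03904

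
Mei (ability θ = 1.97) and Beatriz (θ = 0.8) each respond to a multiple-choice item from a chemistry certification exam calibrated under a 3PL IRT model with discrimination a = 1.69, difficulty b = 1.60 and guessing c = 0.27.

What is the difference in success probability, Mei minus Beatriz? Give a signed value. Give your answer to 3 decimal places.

P(θ) = c + (1 − c) · 1 / (1 + exp(−a(θ − b)))
P(Mei) = 0.7455  [exponent 0.6253]
P(Beatriz) = 0.4200  [exponent -1.3520]
Difference = 0.7455 − 0.4200 = 0.3255

0.325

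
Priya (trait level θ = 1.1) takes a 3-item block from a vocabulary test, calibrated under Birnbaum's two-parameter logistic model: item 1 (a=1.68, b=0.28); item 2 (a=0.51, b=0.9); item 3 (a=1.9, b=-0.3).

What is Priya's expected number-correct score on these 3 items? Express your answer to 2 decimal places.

2.26

P(θ) = 1 / (1 + exp(−a(θ − b)))
P_1 = 1/(1+e^{-1.3776}) = 0.7986
P_2 = 1/(1+e^{-0.1020}) = 0.5255
P_3 = 1/(1+e^{-2.6600}) = 0.9346
E[score] = 0.7986 + 0.5255 + 0.9346 = 2.2587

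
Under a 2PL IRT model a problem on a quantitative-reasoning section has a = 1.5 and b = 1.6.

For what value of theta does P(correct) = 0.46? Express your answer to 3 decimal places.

P(theta) = 1 / (1 + exp(−a(theta − b)))
logit = ln(0.4600/0.5400) = -0.1603
theta = b + logit/(a) = 1.6 + (-0.1603)/1.5000 = 1.4931

1.493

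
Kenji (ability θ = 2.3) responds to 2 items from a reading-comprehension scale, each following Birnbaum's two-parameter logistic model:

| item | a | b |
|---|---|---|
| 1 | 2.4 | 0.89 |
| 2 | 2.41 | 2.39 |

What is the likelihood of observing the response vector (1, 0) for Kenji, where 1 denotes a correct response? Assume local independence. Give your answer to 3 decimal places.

0.536

P(θ) = 1 / (1 + exp(−a(θ − b)))
P_1 = 1/(1+e^{-3.3840}) = 0.9672
P_2 = 1/(1+e^{0.2169}) = 0.4460
L = P_1 × (1−P_2) = 0.9672 × 0.5540 = 0.53584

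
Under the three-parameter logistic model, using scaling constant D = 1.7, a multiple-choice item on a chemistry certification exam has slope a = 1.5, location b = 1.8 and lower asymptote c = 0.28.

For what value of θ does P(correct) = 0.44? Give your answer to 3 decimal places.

P(θ) = c + (1 − c) · 1 / (1 + exp(−D·a(θ − b)))
Remove guessing floor: (0.44 − 0.28)/(1 − 0.28) = 0.2222
logit = ln(0.2222/0.7778) = -1.2528
θ = b + logit/(1.7·a) = 1.8 + (-1.2528)/2.5500 = 1.3087

1.309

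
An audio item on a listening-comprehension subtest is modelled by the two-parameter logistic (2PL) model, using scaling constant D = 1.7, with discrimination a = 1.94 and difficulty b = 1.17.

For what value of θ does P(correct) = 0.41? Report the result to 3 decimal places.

P(θ) = 1 / (1 + exp(−D·a(θ − b)))
logit = ln(0.4100/0.5900) = -0.3640
θ = b + logit/(1.7·a) = 1.17 + (-0.3640)/3.2980 = 1.0596

1.060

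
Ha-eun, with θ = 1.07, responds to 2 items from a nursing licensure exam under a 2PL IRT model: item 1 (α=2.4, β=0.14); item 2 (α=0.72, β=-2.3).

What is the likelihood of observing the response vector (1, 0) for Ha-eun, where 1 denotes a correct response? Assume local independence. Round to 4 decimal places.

P(θ) = 1 / (1 + exp(−α(θ − β)))
P_1 = 1/(1+e^{-2.2320}) = 0.9031
P_2 = 1/(1+e^{-2.4264}) = 0.9188
L = P_1 × (1−P_2) = 0.9031 × 0.0812 = 0.07331

0.0733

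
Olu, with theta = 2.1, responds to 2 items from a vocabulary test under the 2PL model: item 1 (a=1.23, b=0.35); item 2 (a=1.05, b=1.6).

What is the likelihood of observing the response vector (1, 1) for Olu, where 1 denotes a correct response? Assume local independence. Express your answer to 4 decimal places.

0.5629

P(theta) = 1 / (1 + exp(−a(theta − b)))
P_1 = 1/(1+e^{-2.1525}) = 0.8959
P_2 = 1/(1+e^{-0.5250}) = 0.6283
L = P_1 × P_2 = 0.8959 × 0.6283 = 0.56291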